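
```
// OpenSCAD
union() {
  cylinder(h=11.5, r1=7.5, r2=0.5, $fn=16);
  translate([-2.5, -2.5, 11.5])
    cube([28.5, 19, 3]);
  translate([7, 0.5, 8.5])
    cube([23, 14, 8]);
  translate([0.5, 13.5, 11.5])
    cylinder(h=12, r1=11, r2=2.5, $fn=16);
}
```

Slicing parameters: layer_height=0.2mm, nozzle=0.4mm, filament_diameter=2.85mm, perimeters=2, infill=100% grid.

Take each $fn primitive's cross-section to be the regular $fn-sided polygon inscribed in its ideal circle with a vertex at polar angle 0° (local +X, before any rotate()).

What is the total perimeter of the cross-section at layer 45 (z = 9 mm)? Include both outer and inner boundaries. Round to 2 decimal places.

At z = 9 mm: the cone contributes a regular 16-gon of circumradius 2.022 (interpolated between r1=7.5 and r2=0.5 at t=0.783) (perimeter = 2·16·2.022·sin(180°/16) = 12.62 mm); the cube at (-2.5, -2.5) is not intersected at this z (z outside [11.5, 14.5]); the cube at (7, 0.5) (footprint 23×14) is included at this height (perimeter 74.00 mm); the cone at (0.5, 13.5) is not intersected at this z (z outside [11.5, 23.5]); Taking the union: the 2 present regions are separate (no shared area or edge), so areas and boundary lengths simply add and each stays a separate island — boundary = 86.62 mm. Overall, the cross-section has 2 separate islands. Total boundary length (outer) = 86.62 mm.

86.62 mm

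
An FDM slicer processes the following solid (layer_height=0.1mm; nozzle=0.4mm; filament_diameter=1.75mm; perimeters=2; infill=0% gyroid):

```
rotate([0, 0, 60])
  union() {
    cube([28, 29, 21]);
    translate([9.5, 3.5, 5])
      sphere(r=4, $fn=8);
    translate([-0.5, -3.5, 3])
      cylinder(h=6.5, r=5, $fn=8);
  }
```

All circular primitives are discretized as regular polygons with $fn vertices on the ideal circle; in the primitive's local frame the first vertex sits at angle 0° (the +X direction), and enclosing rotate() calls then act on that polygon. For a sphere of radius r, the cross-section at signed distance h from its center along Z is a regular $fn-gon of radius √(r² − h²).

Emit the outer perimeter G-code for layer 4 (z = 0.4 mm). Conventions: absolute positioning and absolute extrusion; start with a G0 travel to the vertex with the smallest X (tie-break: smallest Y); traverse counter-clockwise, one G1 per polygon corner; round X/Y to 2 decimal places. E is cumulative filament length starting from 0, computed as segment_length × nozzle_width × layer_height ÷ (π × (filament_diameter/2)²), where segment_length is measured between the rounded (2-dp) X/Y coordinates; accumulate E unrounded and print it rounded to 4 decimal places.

G0 X-25.11 Y14.50 Z0.40
G1 X0.00 Y0.00 E0.4822
G1 X14.00 Y24.25 E0.9479
G1 X-11.11 Y38.75 E1.4301
G1 X-25.11 Y14.50 E1.8957

At z = 0.4 mm: the cube is present — its section is the full 28×29 rectangle; the sphere at (9.5, 3.5) does not reach this height (|z−center|=4.600 > r=4); the cylinder at (-0.5, -3.5) does not reach this height (z outside [3, 9.5]); Taking the union: only the 28×29 cube is present, so the union is just that shape — 1 connected region; (rotated 60° about Z; rotation is an isometry so areas/perimeters/island counts are preserved). The outline is a single polygon with 4 vertices. Extrusion per mm of travel: 0.4 × 0.1 / (π × 0.875²) = 0.016630. Accumulating E over each segment gives final E = 1.8957.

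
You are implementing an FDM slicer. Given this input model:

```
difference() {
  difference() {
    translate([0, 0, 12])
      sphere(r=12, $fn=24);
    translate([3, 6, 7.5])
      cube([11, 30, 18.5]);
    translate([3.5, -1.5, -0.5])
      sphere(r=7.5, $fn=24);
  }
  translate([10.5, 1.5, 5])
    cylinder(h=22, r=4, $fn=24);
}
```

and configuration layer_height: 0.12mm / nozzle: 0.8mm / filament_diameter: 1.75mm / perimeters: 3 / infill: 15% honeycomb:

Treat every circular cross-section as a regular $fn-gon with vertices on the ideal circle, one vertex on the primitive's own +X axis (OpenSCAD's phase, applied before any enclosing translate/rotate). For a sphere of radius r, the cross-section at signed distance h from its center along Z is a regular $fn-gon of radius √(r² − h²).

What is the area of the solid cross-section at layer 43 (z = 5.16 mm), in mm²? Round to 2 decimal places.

213.96 mm²

At z = 5.16 mm: the sphere: section is a regular 24-gon, circumradius = √(r²−h²) = √(12²−6.84²) = 9.860 (area = (24/2)·9.860²·sin(360°/24) = 301.93 mm²); the cube at (3, 6) does not reach this height (z outside [7.5, 26]); the sphere at (3.5, -1.5): section is a regular 24-gon, circumradius = √(r²−h²) = √(7.5²−5.66²) = 4.921 (area = (24/2)·4.921²·sin(360°/24) = 75.21 mm²); Taking the first minus the rest: starting from the r=12 sphere (301.93 mm²), the r=7.5 sphere at (3.5, -1.5) lies wholly inside it (removes its full 75.21 mm² and its 30.83 mm outline becomes a hole wall) — area = 226.73 mm²; the r=4 cylinder at (10.5, 1.5) gives a regular 24-gon of circumradius 4 (constant along its height) (area = (24/2)·4.000²·sin(360°/24) = 49.69 mm²); After the difference (first − rest): starting from the result so far (226.73 mm²), the r=4 cylinder at (10.5, 1.5) partially overlaps it — only the 12.76 mm² overlap (of its 49.69 mm²) is removed, clipping the outline — area = 213.96 mm². Overall, the cross-section is a single solid region. Net area = 213.96 mm².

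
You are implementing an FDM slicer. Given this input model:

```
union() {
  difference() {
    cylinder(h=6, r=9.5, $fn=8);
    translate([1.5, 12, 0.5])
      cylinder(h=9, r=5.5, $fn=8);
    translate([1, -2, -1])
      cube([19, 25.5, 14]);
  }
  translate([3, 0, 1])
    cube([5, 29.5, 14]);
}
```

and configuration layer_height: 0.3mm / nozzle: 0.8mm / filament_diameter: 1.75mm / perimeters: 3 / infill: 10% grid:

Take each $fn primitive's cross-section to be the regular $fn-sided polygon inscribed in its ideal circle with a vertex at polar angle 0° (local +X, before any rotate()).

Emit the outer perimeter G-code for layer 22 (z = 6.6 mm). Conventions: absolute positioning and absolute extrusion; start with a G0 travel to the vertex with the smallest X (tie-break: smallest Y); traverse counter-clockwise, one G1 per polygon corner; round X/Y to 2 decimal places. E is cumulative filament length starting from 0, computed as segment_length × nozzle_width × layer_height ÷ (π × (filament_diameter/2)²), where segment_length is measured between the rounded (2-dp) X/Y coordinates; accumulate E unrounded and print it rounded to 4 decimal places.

At z = 6.6 mm: the cylinder is absent (z outside [0, 6]); the r=5.5 cylinder at (1.5, 12) gives a regular 8-gon of circumradius 5.5 (constant along its height); the 19×25.5 cube at (1, -2) contributes its full rectangle; Taking the first minus the rest: the first operand is absent here, so nothing remains; the 5×29.5 cube at (3, 0) contributes its full rectangle; Taking the union: only the 5×29.5 cube at (3, 0) is present, so the union is just that shape — 1 connected region. The outline is a single polygon with 4 vertices. Extrusion per mm of travel: 0.8 × 0.3 / (π × 0.875²) = 0.099780. Accumulating E over each segment gives final E = 6.8848.

G0 X3.00 Y0.00 Z6.60
G1 X8.00 Y0.00 E0.4989
G1 X8.00 Y29.50 E3.4424
G1 X3.00 Y29.50 E3.9413
G1 X3.00 Y0.00 E6.8848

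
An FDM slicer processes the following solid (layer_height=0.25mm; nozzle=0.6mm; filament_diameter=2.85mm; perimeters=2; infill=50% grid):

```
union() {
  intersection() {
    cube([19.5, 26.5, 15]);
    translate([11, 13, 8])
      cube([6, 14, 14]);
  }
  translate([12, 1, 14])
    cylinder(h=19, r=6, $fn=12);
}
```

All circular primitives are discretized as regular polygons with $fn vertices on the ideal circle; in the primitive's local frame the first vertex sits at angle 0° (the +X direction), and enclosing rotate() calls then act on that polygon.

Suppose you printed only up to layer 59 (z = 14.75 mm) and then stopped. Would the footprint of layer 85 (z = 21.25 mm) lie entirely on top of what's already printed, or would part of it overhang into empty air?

entirely on top

Compare the two slices. At z = 14.75: the cube (footprint 19.5×26.5) is included at this height (area 516.75 mm²); the cube at (11, 13) is present — its section is the full 6×14 rectangle (area 84.00 mm²); After intersecting: the 6×14 cube at (11, 13) partially overlaps the 19.5×26.5 cube; clipping to the common part keeps 81.00 mm² — area = 81.00 mm²; the cylinder at (12, 1): section is a regular 12-gon, circumradius r=6 (area = (12/2)·6.000²·sin(360°/12) = 108.00 mm²); Combining (union): the 2 present regions are separate (no shared area or edge), so areas and boundary lengths simply add and each stays a separate island — area = 189.00 mm². At z = 21.25: the cube is not intersected at this z (z outside [0, 15]); the cube at (11, 13) is present — its section is the full 6×14 rectangle (area 84.00 mm²); Keeping only the common overlap: at least one operand is absent at this height, so nothing remains; the cylinder at (12, 1): section is a regular 12-gon, circumradius r=6 (area = (12/2)·6.000²·sin(360°/12) = 108.00 mm²); Taking the union: only the r=6 cylinder at (12, 1) is present, so the union is just that shape — area = 108.00 mm². Checking containment: the cross-section at z = 21.25 is a subset of the cross-section at z = 14.75.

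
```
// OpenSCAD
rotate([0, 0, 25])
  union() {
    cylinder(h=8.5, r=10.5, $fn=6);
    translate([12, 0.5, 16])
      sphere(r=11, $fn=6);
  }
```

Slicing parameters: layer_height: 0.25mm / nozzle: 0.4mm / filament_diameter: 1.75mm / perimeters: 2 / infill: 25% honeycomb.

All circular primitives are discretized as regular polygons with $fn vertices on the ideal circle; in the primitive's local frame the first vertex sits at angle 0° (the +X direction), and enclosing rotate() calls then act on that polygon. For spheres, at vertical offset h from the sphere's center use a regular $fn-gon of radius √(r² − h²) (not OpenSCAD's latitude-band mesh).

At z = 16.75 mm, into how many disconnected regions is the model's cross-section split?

At z = 16.75 mm: the cylinder is not intersected at this z (z outside [0, 8.5]); the r=11 sphere at (12, 0.5) slices to a regular 6-gon of circumradius 10.974 (√(r²−h²) with h=0.75 from center); Combining (union): only the r=11 sphere at (12, 0.5) is present, so the union is just that shape — 1 connected region; (rotated 25° about Z; rotation is an isometry so areas/perimeters/island counts are preserved). The result has 1 disconnected region.

1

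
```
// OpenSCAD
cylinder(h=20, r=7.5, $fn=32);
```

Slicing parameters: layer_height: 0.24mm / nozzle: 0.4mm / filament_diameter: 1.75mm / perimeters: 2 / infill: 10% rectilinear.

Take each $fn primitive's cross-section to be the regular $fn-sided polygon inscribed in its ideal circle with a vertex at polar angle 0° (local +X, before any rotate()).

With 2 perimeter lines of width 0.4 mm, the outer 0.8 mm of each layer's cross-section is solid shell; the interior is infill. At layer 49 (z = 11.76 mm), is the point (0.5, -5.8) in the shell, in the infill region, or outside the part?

At z = 11.76 mm: the cylinder: section is a regular 32-gon, circumradius r=7.5. Overall, the cross-section is a single solid region. The nearest boundary edge runs (-0.00, -7.50)→(1.46, -7.36); distance from the point to it = 1.64 mm. The point is inside the cross-section and 1.64 mm from the nearest boundary — more than the 0.8 mm shell width (2 × 0.4), so it's in the infill interior.

infill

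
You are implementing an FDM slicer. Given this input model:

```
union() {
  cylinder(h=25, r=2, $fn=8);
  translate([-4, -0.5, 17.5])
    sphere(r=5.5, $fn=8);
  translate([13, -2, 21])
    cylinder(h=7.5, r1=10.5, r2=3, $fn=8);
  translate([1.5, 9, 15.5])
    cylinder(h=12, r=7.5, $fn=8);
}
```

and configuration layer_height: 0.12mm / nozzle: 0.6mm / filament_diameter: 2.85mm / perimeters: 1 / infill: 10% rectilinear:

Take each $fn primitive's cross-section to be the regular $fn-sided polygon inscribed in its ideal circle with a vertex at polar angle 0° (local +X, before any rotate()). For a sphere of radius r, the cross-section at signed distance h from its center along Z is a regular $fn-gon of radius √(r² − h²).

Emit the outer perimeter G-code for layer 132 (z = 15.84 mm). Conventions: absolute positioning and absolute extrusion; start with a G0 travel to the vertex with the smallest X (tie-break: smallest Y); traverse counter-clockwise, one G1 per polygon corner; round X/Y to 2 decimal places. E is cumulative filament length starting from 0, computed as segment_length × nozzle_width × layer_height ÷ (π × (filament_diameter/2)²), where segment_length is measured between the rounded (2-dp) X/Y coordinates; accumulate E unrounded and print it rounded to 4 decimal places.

At z = 15.84 mm: the r=2 cylinder contributes a regular 8-gon of circumradius 2; the r=5.5 sphere at (-4, -0.5) contributes a regular 8-gon of circumradius √(5.5²−1.66²) = 5.244; the cone at (13, -2) is absent (z outside [21, 28.5]); the r=7.5 cylinder at (1.5, 9) gives a regular 8-gon of circumradius 7.5 (constant along its height); Taking the union: the regions partially overlap (shared area 12.59 mm²), so overlapping operands fuse into one piece — 1 connected region. The outline is a single polygon with 19 vertices. Extrusion per mm of travel: 0.6 × 0.12 / (π × 1.425²) = 0.011286. Accumulating E over each segment gives final E = 0.7709.

G0 X-9.24 Y-0.50 Z15.84
G1 X-7.71 Y-4.21 E0.0453
G1 X-4.00 Y-5.74 E0.0906
G1 X-0.29 Y-4.21 E0.1359
G1 X0.75 Y-1.69 E0.1666
G1 X1.41 Y-1.41 E0.1747
G1 X2.00 Y0.00 E0.1920
G1 X1.41 Y1.41 E0.2092
G1 X0.25 Y1.90 E0.2235
G1 X0.19 Y2.04 E0.2252
G1 X1.50 Y1.50 E0.2412
G1 X6.80 Y3.70 E0.3059
G1 X9.00 Y9.00 E0.3707
G1 X6.80 Y14.30 E0.4355
G1 X1.50 Y16.50 E0.5002
G1 X-3.80 Y14.30 E0.5650
G1 X-6.00 Y9.00 E0.6298
G1 X-4.20 Y4.66 E0.6828
G1 X-7.71 Y3.21 E0.7257
G1 X-9.24 Y-0.50 E0.7709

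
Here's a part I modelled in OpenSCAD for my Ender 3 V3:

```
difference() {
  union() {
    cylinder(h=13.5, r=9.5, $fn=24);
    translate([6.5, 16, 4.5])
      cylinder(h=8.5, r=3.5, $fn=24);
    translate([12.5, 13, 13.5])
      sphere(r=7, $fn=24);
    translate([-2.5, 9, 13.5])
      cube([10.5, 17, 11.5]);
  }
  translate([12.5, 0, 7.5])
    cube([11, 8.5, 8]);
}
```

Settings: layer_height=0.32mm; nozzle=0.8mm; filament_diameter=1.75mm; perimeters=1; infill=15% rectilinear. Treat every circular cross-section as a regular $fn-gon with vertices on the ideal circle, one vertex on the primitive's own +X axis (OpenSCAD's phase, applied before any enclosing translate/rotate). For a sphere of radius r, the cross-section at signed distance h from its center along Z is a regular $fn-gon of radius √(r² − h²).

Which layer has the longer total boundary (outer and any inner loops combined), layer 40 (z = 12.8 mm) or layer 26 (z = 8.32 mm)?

layer 40 (z = 12.8 mm)

Layer 40 (z = 12.8): the r=9.5 cylinder gives a regular 24-gon of circumradius 9.5 (constant along its height) (perimeter = 2·24·9.500·sin(180°/24) = 59.52 mm); the r=3.5 cylinder at (6.5, 16) contributes a regular 24-gon of circumradius 3.5 (perimeter = 2·24·3.500·sin(180°/24) = 21.93 mm); the r=7 sphere at (12.5, 13) contributes a regular 24-gon of circumradius √(7²−0.7²) = 6.965 (perimeter = 2·24·6.965·sin(180°/24) = 43.64 mm); the cube at (-2.5, 9) is not intersected at this z (z outside [13.5, 25]); Merging all regions: the regions partially overlap (shared area 18.45 mm²), so the edge portions inside another operand are dropped and the merged outline is re-measured after clipping — boundary = 108.34 mm; the cube at (12.5, 0) is present — its section is the full 11×8.5 rectangle (perimeter 39.00 mm); Taking the first minus the rest: starting from the result so far, the 11×8.5 cube at (12.5, 0) partially overlaps it — only the 8.87 mm² overlap (of its 93.50 mm²) is removed, clipping the outline — boundary = 110.06 mm. So its perimeter = 110.06 mm. Layer 26 (z = 8.32): the r=9.5 cylinder gives a regular 24-gon of circumradius 9.5 (constant along its height) (perimeter = 2·24·9.500·sin(180°/24) = 59.52 mm); the r=3.5 cylinder at (6.5, 16) contributes a regular 24-gon of circumradius 3.5 (perimeter = 2·24·3.500·sin(180°/24) = 21.93 mm); the r=7 sphere at (12.5, 13) slices to a regular 24-gon of circumradius 4.708 (√(r²−h²) with h=5.18 from center) (perimeter = 2·24·4.708·sin(180°/24) = 29.50 mm); the cube at (-2.5, 9) is not intersected at this z (z outside [13.5, 25]); Merging all regions: the regions partially overlap (shared area 4.53 mm²), so the edge portions inside another operand are dropped and the merged outline is re-measured after clipping — boundary = 101.14 mm; the 11×8.5 cube at (12.5, 0) contributes its full rectangle (perimeter 39.00 mm); Subtracting the remaining from the first: starting from the result so far, the 11×8.5 cube at (12.5, 0) partially overlaps it — only the 0.16 mm² overlap (of its 93.50 mm²) is removed, clipping the outline — boundary = 101.33 mm. So its perimeter = 101.33 mm. Layer 40 is larger (110.06 vs 101.33 mm).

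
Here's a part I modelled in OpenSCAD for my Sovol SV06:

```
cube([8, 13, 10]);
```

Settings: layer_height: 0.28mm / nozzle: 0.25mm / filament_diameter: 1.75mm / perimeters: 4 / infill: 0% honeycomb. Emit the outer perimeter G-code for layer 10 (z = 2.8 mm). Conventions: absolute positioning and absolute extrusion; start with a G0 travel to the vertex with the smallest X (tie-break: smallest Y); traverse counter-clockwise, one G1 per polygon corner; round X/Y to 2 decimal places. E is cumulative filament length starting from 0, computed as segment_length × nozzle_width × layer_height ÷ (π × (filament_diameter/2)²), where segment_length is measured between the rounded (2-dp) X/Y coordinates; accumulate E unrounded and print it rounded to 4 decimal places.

G0 X0.00 Y0.00 Z2.80
G1 X8.00 Y0.00 E0.2328
G1 X8.00 Y13.00 E0.6112
G1 X0.00 Y13.00 E0.8440
G1 X0.00 Y0.00 E1.2223

At z = 2.8 mm: the 8×13 cube contributes its full rectangle. The outline is a single polygon with 4 vertices. Extrusion per mm of travel: 0.25 × 0.28 / (π × 0.875²) = 0.029103. Accumulating E over each segment gives final E = 1.2223.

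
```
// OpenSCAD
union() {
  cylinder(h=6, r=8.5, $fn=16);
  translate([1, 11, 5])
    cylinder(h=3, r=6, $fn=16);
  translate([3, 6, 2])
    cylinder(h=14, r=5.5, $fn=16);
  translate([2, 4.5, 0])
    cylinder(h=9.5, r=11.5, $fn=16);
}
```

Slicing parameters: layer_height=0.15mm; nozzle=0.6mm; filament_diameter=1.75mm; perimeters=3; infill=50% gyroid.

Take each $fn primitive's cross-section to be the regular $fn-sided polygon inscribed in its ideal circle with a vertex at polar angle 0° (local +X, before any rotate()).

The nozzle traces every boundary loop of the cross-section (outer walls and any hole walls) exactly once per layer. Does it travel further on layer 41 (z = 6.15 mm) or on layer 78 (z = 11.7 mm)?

layer 41 (z = 6.15 mm)

Layer 41 (z = 6.15): the cylinder is absent (z outside [0, 6]); the r=6 cylinder at (1, 11) contributes a regular 16-gon of circumradius 6 (perimeter = 2·16·6.000·sin(180°/16) = 37.46 mm); the cylinder at (3, 6): section is a regular 16-gon, circumradius r=5.5 (perimeter = 2·16·5.500·sin(180°/16) = 34.34 mm); the cylinder at (2, 4.5): section is a regular 16-gon, circumradius r=11.5 (perimeter = 2·16·11.500·sin(180°/16) = 71.79 mm); Combining (union): the regions partially overlap (shared area 195.46 mm²), so the edge portions inside another operand are dropped and the merged outline is re-measured after clipping — boundary = 72.80 mm. So its perimeter = 72.80 mm. Layer 78 (z = 11.7): the cylinder is absent (z outside [0, 6]); the cylinder at (1, 11) is absent (z outside [5, 8]); the r=5.5 cylinder at (3, 6) contributes a regular 16-gon of circumradius 5.5 (perimeter = 2·16·5.500·sin(180°/16) = 34.34 mm); the cylinder at (2, 4.5) is absent (z outside [0, 9.5]); Merging all regions: only the r=5.5 cylinder at (3, 6) is present, so the union is just that shape — boundary = 34.34 mm. So its perimeter = 34.34 mm. Layer 41 is larger (72.80 vs 34.34 mm).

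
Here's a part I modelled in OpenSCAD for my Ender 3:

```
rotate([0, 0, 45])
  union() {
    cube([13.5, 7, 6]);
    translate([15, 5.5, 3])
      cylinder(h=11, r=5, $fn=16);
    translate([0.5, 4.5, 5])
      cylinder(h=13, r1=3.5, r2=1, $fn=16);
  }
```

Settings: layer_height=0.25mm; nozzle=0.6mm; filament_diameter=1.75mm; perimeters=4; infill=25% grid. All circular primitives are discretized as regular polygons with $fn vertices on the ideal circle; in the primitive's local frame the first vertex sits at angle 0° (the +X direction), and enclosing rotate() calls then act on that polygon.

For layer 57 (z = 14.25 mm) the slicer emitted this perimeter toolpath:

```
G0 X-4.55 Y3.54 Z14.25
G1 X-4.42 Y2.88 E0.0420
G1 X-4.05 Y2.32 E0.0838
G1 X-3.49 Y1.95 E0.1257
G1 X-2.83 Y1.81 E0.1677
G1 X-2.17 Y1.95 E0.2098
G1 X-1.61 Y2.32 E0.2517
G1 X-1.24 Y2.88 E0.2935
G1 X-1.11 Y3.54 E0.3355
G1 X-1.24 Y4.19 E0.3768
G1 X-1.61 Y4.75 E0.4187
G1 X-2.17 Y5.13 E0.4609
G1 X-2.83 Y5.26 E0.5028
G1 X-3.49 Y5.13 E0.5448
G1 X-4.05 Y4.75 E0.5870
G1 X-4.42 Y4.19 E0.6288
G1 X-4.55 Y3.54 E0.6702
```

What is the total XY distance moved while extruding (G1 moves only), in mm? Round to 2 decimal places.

Sum the Euclidean lengths of each G1 segment: total = 10.75 mm.

10.75 mm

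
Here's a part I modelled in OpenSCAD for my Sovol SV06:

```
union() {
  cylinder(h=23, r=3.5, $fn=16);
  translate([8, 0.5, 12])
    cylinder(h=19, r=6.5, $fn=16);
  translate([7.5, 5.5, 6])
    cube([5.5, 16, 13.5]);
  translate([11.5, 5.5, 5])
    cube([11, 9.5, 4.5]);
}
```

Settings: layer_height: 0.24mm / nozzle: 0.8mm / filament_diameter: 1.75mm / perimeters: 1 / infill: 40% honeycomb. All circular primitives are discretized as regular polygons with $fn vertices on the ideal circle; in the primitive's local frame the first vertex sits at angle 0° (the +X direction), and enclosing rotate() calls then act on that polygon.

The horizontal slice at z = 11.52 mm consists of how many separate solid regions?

At z = 11.52 mm: the cylinder: section is a regular 16-gon, circumradius r=3.5; the cylinder at (8, 0.5) is absent (z outside [12, 31]); the cube at (7.5, 5.5) is present — its section is the full 5.5×16 rectangle; the cube at (11.5, 5.5) is absent (z outside [5, 9.5]); Merging all regions: the 2 present regions are separate (no shared area or edge), so areas and boundary lengths simply add and each stays a separate island — 2 connected regions. The result has 2 disconnected regions.

2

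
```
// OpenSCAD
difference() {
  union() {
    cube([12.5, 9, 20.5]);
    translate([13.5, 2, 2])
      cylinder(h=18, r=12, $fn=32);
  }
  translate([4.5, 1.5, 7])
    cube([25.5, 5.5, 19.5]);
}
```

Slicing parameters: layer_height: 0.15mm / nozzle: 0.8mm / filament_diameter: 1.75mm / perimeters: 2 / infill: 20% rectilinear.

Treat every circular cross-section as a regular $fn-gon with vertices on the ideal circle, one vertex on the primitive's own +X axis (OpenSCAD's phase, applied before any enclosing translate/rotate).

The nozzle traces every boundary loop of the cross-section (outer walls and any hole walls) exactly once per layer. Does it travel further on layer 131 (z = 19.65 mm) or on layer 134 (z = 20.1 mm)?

Layer 131 (z = 19.65): the 12.5×9 cube contributes its full rectangle (perimeter 43.00 mm); the r=12 cylinder at (13.5, 2) contributes a regular 32-gon of circumradius 12 (perimeter = 2·32·12.000·sin(180°/32) = 75.28 mm); Combining (union): the regions partially overlap (shared area 93.48 mm²), so the edge portions inside another operand are dropped and the merged outline is re-measured after clipping — boundary = 80.27 mm; the cube at (4.5, 1.5) is present — its section is the full 25.5×5.5 rectangle (perimeter 62.00 mm); Taking the first minus the rest: starting from that combined region, the 25.5×5.5 cube at (4.5, 1.5) partially overlaps it — only the 113.51 mm² overlap (of its 140.25 mm²) is removed, clipping the outline — boundary = 120.92 mm. So its perimeter = 120.92 mm. Layer 134 (z = 20.1): the 12.5×9 cube contributes its full rectangle (perimeter 43.00 mm); the cylinder at (13.5, 2) is not intersected at this z (z outside [2, 20]); Merging all regions: only the 12.5×9 cube is present, so the union is just that shape — boundary = 43.00 mm; the 25.5×5.5 cube at (4.5, 1.5) contributes its full rectangle (perimeter 62.00 mm); Taking the first minus the rest: starting from that combined region, the 25.5×5.5 cube at (4.5, 1.5) partially overlaps it — only the 44.00 mm² overlap (of its 140.25 mm²) is removed, clipping the outline — boundary = 59.00 mm. So its perimeter = 59.00 mm. Layer 131 is larger (120.92 vs 59.00 mm).

layer 131 (z = 19.65 mm)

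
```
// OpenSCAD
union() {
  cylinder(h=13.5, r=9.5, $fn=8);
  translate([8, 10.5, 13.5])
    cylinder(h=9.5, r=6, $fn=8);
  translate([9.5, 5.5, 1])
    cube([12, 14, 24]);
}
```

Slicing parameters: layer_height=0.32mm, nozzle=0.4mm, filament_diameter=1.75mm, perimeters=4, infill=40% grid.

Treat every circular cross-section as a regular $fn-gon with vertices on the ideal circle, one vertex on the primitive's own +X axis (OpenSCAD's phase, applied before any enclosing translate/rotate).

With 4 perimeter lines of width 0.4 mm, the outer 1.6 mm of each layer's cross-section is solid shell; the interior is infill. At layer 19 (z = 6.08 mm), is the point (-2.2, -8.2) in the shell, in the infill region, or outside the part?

At z = 6.08 mm: the r=9.5 cylinder gives a regular 8-gon of circumradius 9.5 (constant along its height); the cylinder at (8, 10.5) does not reach this height (z outside [13.5, 23]); the cube at (9.5, 5.5) is present — its section is the full 12×14 rectangle; Taking the union: the 2 present regions are separate (no shared area or edge), so areas and boundary lengths simply add and each stays a separate island — 2 connected regions. Overall, the cross-section has 2 separate islands. The nearest boundary edge runs (-0.00, -9.50)→(-6.72, -6.72); distance from the point to it = 0.36 mm. (Shell/infill is judged within the island containing the point — the largest one.) The point is inside the cross-section, 0.36 mm from the nearest boundary — within the 1.6 mm shell band (4 × 0.4).

shell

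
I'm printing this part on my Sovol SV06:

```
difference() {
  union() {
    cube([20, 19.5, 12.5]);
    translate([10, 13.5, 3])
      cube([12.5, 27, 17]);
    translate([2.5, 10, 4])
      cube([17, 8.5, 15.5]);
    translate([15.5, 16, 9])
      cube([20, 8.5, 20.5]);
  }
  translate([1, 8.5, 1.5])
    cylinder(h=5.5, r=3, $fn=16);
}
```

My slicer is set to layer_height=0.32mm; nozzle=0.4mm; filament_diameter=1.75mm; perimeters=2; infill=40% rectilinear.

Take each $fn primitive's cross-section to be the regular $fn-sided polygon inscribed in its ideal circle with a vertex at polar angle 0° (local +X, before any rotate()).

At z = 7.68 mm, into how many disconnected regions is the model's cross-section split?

At z = 7.68 mm: the cube (footprint 20×19.5) is included at this height; the cube at (10, 13.5) (footprint 12.5×27) is included at this height; the 17×8.5 cube at (2.5, 10) contributes its full rectangle; the cube at (15.5, 16) does not reach this height (z outside [9, 29.5]); Taking the union: the regions partially overlap (shared area 204.50 mm²), so overlapping operands fuse into one piece — 1 connected region; the cylinder at (1, 8.5) is not intersected at this z (z outside [1.5, 7]); After the difference (first − rest): none of the subtracted shapes is present at this height, so that combined region is unchanged — 1 connected region. The result has 1 disconnected region.

1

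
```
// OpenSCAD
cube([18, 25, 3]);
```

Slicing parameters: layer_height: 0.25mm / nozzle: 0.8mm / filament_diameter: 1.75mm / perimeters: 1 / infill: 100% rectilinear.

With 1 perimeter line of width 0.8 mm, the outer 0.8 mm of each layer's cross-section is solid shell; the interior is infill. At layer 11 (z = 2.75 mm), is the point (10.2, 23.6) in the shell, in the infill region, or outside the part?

At z = 2.75 mm: the cube is present — its section is the full 18×25 rectangle. Overall, the cross-section is a single solid region. The nearest boundary edge runs (18.00, 25.00)→(0.00, 25.00); distance from the point to it = 1.40 mm. The point is inside the cross-section and 1.40 mm from the nearest boundary — more than the 0.8 mm shell width (1 × 0.8), so it's in the infill interior.

infill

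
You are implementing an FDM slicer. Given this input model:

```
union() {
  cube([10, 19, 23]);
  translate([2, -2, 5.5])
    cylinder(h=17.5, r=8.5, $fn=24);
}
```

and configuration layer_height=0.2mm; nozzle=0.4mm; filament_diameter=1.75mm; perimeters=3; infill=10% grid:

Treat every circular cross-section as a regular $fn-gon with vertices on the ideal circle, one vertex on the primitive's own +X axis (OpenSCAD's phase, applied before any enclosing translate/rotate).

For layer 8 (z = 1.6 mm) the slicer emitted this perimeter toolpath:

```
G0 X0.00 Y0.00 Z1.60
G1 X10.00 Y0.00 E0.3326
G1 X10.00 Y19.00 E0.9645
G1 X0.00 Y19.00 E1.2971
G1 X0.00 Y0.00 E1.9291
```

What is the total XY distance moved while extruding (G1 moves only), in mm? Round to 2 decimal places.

58.00 mm

Sum the Euclidean lengths of each G1 segment: total = 58.00 mm.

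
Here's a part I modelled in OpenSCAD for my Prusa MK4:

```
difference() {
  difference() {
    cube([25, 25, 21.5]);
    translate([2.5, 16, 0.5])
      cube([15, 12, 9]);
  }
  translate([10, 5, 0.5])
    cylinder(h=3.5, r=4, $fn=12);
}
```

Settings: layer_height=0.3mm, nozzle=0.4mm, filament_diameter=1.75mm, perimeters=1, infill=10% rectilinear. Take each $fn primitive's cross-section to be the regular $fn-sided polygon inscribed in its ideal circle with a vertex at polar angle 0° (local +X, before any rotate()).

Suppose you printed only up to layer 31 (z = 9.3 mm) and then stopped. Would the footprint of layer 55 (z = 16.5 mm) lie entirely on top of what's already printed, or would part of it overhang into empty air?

Compare the two slices. At z = 9.3: the cube is present — its section is the full 25×25 rectangle (area 625.00 mm²); the 15×12 cube at (2.5, 16) contributes its full rectangle (area 180.00 mm²); After the difference (first − rest): starting from the 25×25 cube (625.00 mm²), the 15×12 cube at (2.5, 16) partially overlaps it — only the 135.00 mm² overlap (of its 180.00 mm²) is removed, clipping the outline — area = 490.00 mm²; the cylinder at (10, 5) does not reach this height (z outside [0.5, 4]); Taking the first minus the rest: none of the subtracted shapes is present at this height, so that combined region is unchanged — area = 490.00 mm². At z = 16.5: the 25×25 cube contributes its full rectangle (area 625.00 mm²); the cube at (2.5, 16) is not intersected at this z (z outside [0.5, 9.5]); After the difference (first − rest): none of the subtracted shapes is present at this height, so the 25×25 cube is unchanged — area = 625.00 mm²; the cylinder at (10, 5) does not reach this height (z outside [0.5, 4]); Taking the first minus the rest: none of the subtracted shapes is present at this height, so the result so far is unchanged — area = 625.00 mm². Checking containment: at z = 16.5 the cross-section extends beyond the z = 9.3 cross-section by about 135.00 mm².

part overhangs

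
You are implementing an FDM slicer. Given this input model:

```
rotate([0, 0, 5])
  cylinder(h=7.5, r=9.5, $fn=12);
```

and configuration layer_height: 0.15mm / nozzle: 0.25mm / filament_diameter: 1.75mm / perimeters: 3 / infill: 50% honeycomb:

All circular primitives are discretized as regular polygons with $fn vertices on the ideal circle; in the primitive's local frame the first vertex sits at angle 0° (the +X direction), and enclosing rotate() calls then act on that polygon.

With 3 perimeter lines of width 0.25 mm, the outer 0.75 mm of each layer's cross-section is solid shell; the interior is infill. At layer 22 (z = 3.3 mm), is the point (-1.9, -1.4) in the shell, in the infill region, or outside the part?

infill

At z = 3.3 mm: the r=9.5 cylinder gives a regular 12-gon of circumradius 9.5 (constant along its height); (rotated 5° about Z; rotation is an isometry so areas/perimeters/island counts are preserved). Overall, the cross-section is a single solid region. Undo the 5° rotation: the query point maps to (-2.015, -1.229) in the un-rotated model frame. The nearest boundary edge runs (-8.23, -4.75)→(-4.75, -8.23); distance from the point to it = 6.88 mm. The point is inside the cross-section and 6.88 mm from the nearest boundary — more than the 0.75 mm shell width (3 × 0.25), so it's in the infill interior.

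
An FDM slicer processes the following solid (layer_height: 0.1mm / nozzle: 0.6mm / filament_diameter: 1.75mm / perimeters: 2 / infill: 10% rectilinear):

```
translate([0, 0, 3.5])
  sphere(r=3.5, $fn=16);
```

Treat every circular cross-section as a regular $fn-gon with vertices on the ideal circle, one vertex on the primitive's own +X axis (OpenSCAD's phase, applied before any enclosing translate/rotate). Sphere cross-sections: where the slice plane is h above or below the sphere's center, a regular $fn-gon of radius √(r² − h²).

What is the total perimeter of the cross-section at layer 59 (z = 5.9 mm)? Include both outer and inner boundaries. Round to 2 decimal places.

15.90 mm

At z = 5.9 mm: the sphere: section is a regular 16-gon, circumradius = √(r²−h²) = √(3.5²−2.4²) = 2.548 (perimeter = 2·16·2.548·sin(180°/16) = 15.90 mm). Overall, the cross-section is a single solid region. Total boundary length (outer) = 15.90 mm.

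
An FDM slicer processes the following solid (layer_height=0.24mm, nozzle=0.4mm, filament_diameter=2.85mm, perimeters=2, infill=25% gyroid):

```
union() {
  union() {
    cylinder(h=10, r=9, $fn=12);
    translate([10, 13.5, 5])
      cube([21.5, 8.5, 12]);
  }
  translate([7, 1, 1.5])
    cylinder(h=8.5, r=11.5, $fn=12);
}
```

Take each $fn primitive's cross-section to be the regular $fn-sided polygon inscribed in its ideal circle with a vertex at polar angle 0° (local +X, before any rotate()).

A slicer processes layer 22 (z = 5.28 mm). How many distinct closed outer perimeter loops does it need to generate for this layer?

2

At z = 5.28 mm: the r=9 cylinder gives a regular 12-gon of circumradius 9 (constant along its height); the 21.5×8.5 cube at (10, 13.5) contributes its full rectangle; Combining (union): the 2 present regions are separate (no shared area or edge), so areas and boundary lengths simply add and each stays a separate island — 2 connected regions; the cylinder at (7, 1): section is a regular 12-gon, circumradius r=11.5; Merging all regions: the regions partially overlap (shared area 172.15 mm²), so overlapping operands fuse into one piece — 2 connected regions. The result has 2 disconnected regions.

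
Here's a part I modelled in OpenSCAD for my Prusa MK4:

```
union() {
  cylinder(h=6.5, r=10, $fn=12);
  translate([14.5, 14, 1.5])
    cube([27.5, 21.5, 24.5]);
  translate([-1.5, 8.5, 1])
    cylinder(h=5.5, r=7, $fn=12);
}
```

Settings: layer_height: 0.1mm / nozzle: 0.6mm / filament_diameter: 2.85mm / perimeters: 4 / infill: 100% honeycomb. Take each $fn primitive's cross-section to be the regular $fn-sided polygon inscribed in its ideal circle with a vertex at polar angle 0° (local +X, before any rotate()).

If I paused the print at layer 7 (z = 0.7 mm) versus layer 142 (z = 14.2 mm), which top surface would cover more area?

layer 142 (z = 14.2 mm)

Layer 7 (z = 0.7): the cylinder: section is a regular 12-gon, circumradius r=10 (area = (12/2)·10.000²·sin(360°/12) = 300.00 mm²); the cube at (14.5, 14) is not intersected at this z (z outside [1.5, 26]); the cylinder at (-1.5, 8.5) is absent (z outside [1, 6.5]); Taking the union: only the r=10 cylinder is present, so the union is just that shape — area = 300.00 mm². So its area = 300.00 mm². Layer 142 (z = 14.2): the cylinder is not intersected at this z (z outside [0, 6.5]); the 27.5×21.5 cube at (14.5, 14) contributes its full rectangle (area 591.25 mm²); the cylinder at (-1.5, 8.5) is absent (z outside [1, 6.5]); Merging all regions: only the 27.5×21.5 cube at (14.5, 14) is present, so the union is just that shape — area = 591.25 mm². So its area = 591.25 mm². Layer 142 is larger (591.25 vs 300.00 mm²).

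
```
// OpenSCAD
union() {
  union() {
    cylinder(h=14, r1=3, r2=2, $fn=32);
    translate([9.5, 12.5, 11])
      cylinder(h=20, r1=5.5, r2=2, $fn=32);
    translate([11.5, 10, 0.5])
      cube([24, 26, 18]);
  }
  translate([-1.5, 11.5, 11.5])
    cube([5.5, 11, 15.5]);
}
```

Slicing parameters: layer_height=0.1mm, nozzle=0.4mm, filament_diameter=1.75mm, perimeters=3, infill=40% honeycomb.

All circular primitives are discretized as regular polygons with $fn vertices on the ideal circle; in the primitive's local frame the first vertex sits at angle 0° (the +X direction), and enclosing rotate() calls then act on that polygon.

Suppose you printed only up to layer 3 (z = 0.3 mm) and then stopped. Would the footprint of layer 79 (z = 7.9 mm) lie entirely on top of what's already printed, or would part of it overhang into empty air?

Compare the two slices. At z = 0.3: the cone (r1=3→r2=2) has section circumradius 2.979 here — a regular 32-gon (area = (32/2)·2.979²·sin(360°/32) = 27.69 mm²); the cone at (9.5, 12.5) does not reach this height (z outside [11, 31]); the cube at (11.5, 10) is not intersected at this z (z outside [0.5, 18.5]); Taking the union: only the cone is present, so the union is just that shape — area = 27.69 mm²; the cube at (-1.5, 11.5) does not reach this height (z outside [11.5, 27]); Taking the union: only the result so far is present, so the union is just that shape — area = 27.69 mm². At z = 7.9: the cone: at t=0.564 of its height the radius interpolates to r₁+(r₂−r₁)t = 2.436, giving a regular 32-gon of that circumradius (area = (32/2)·2.436²·sin(360°/32) = 18.52 mm²); the cone at (9.5, 12.5) does not reach this height (z outside [11, 31]); the 24×26 cube at (11.5, 10) contributes its full rectangle (area 624.00 mm²); Combining (union): the 2 present regions are separate (no shared area or edge), so areas and boundary lengths simply add and each stays a separate island — area = 642.52 mm²; the cube at (-1.5, 11.5) is absent (z outside [11.5, 27]); Merging all regions: only the result so far is present, so the union is just that shape — area = 642.52 mm². Checking containment: at z = 7.9 the cross-section extends beyond the z = 0.3 cross-section by about 624.00 mm².

part overhangs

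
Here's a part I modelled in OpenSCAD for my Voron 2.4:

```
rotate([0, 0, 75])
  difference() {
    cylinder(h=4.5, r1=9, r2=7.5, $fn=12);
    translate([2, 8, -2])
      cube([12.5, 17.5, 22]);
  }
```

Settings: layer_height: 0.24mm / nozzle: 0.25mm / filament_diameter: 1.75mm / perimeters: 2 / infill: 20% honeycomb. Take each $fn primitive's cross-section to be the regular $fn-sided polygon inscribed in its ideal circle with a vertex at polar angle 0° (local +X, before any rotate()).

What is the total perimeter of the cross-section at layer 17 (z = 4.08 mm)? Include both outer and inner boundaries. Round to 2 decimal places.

47.46 mm

At z = 4.08 mm: the cone (r1=9→r2=7.5) has section circumradius 7.640 here — a regular 12-gon (perimeter = 2·12·7.640·sin(180°/12) = 47.46 mm); the cube at (2, 8) (footprint 12.5×17.5) is included at this height (perimeter 60.00 mm); Taking the first minus the rest: starting from the cone, the 12.5×17.5 cube at (2, 8) misses the remaining region (no effect) — boundary = 47.46 mm; (rotated 75° about Z; rotation is an isometry so areas/perimeters/island counts are preserved). Overall, the cross-section is a single solid region. Total boundary length (outer) = 47.46 mm.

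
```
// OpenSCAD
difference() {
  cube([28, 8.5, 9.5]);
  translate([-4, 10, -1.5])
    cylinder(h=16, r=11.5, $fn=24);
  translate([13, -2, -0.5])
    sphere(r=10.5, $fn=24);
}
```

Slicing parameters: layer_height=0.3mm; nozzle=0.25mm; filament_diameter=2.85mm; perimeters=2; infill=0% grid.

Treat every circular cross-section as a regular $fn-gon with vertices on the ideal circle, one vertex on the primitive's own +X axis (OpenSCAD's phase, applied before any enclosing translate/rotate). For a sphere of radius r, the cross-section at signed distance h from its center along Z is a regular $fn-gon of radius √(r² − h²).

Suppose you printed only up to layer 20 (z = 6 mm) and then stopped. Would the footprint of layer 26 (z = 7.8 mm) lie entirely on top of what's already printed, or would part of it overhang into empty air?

Compare the two slices. At z = 6: the cube is present — its section is the full 28×8.5 rectangle (area 238.00 mm²); the r=11.5 cylinder at (-4, 10) contributes a regular 24-gon of circumradius 11.5 (area = (24/2)·11.500²·sin(360°/24) = 410.75 mm²); the r=10.5 sphere at (13, -2) slices to a regular 24-gon of circumradius 8.246 (√(r²−h²) with h=6.5 from center) (area = (24/2)·8.246²·sin(360°/24) = 211.20 mm²); Subtracting the remaining from the first: starting from the 28×8.5 cube (238.00 mm²), the r=11.5 cylinder at (-4, 10) partially overlaps it — only the 46.22 mm² overlap (of its 410.75 mm²) is removed, clipping the outline; the r=10.5 sphere at (13, -2) partially overlaps it — only the 73.14 mm² overlap (of its 211.20 mm²) is removed, clipping the outline — area = 118.64 mm². At z = 7.8: the 28×8.5 cube contributes its full rectangle (area 238.00 mm²); the cylinder at (-4, 10): section is a regular 24-gon, circumradius r=11.5 (area = (24/2)·11.500²·sin(360°/24) = 410.75 mm²); the r=10.5 sphere at (13, -2) contributes a regular 24-gon of circumradius √(10.5²−8.3²) = 6.431 (area = (24/2)·6.431²·sin(360°/24) = 128.46 mm²); Taking the first minus the rest: starting from the 28×8.5 cube (238.00 mm²), the r=11.5 cylinder at (-4, 10) partially overlaps it — only the 46.22 mm² overlap (of its 410.75 mm²) is removed, clipping the outline; the r=10.5 sphere at (13, -2) partially overlaps it — only the 39.06 mm² overlap (of its 128.46 mm²) is removed, clipping the outline — area = 152.72 mm². Checking containment: at z = 7.8 the cross-section extends beyond the z = 6 cross-section by about 34.08 mm².

part overhangs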